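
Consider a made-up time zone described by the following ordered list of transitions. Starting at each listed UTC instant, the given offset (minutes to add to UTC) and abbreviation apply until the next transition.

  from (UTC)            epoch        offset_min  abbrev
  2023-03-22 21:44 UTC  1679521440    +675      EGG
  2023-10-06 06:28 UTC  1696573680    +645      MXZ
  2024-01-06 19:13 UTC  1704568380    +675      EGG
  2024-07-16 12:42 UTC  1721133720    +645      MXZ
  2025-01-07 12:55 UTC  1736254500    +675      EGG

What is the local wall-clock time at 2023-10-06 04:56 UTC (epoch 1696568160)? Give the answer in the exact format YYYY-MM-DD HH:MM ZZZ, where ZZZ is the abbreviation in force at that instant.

2023-10-06 16:11 EGG

Query: 2023-10-06 04:56 UTC
Rule 1/5 (EGG, +11:15): 2023-03-22 21:44 UTC ≤ query < 2023-10-06 06:28 UTC
4·60 + 56 + 675 = 971 min
971 = 0·1440 + 971; 971 = 16·60 + 11 → 16:11, same day
→ 2023-10-06 16:11 EGG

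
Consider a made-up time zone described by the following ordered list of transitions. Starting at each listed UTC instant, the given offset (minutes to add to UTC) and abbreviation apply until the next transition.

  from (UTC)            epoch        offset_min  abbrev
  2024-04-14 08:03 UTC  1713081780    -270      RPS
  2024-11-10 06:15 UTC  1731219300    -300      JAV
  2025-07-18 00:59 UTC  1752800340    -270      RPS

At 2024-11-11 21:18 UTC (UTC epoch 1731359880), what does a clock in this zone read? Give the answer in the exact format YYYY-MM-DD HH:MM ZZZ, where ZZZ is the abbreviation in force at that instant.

2024-11-11 16:18 JAV

Query: 2024-11-11 21:18 UTC
Rule 2/3 (JAV, -05:00): 2024-11-10 06:15 UTC ≤ query < 2025-07-18 00:59 UTC
21·60 + 18 - 300 = 978 min
978 = 0·1440 + 978; 978 = 16·60 + 18 → 16:18, same day
→ 2024-11-11 16:18 JAV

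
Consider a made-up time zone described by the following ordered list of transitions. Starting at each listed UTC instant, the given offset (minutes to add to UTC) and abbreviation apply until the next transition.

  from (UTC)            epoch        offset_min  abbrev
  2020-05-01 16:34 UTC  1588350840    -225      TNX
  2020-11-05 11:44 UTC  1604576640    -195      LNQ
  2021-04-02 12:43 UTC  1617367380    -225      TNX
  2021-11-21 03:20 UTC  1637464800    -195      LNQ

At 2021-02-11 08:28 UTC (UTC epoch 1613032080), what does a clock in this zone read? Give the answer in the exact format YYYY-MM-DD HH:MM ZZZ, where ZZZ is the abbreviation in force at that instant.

Query: 2021-02-11 08:28 UTC
Rule 2/4 (LNQ, -03:15): 2020-11-05 11:44 UTC ≤ query < 2021-04-02 12:43 UTC
8·60 + 28 - 195 = 313 min
313 = 0·1440 + 313; 313 = 5·60 + 13 → 05:13, same day
→ 2021-02-11 05:13 LNQ

2021-02-11 05:13 LNQ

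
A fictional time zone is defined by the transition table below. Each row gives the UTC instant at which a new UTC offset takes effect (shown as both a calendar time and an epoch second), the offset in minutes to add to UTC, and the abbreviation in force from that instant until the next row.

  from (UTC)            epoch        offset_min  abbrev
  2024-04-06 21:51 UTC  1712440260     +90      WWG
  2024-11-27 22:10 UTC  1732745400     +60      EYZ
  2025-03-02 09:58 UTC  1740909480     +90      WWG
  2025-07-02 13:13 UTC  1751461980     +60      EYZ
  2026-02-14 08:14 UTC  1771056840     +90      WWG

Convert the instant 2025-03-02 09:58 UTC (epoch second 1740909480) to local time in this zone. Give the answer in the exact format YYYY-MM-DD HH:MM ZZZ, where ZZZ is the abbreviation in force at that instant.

Query: 2025-03-02 09:58 UTC
Rule 3/5 (WWG, +01:30): 2025-03-02 09:58 UTC ≤ query < 2025-07-02 13:13 UTC
9·60 + 58 + 90 = 688 min
688 = 0·1440 + 688; 688 = 11·60 + 28 → 11:28, same day
→ 2025-03-02 11:28 WWG

2025-03-02 11:28 WWG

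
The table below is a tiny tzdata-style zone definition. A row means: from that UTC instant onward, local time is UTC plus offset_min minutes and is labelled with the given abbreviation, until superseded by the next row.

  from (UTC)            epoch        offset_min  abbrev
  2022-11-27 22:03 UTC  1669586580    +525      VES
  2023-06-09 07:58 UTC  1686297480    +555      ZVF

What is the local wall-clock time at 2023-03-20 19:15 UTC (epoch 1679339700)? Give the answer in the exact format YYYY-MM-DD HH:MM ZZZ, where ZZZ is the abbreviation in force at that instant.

2023-03-21 04:00 VES

Query: 2023-03-20 19:15 UTC
Rule 1/2 (VES, +08:45): 2022-11-27 22:03 UTC ≤ query < 2023-06-09 07:58 UTC
19·60 + 15 + 525 = 1680 min
1680 = 1·1440 + 240; 240 = 4·60 + 0 → 04:00, 2023-03-20 + 1 day = 2023-03-21
→ 2023-03-21 04:00 VES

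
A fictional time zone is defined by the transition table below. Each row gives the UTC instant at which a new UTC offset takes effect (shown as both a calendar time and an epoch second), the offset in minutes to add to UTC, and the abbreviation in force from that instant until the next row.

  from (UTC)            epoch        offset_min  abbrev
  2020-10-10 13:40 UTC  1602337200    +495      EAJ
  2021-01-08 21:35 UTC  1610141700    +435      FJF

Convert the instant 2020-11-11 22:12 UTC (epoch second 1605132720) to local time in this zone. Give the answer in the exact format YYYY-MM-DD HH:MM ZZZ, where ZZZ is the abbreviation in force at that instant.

2020-11-12 06:27 EAJ

Query: 2020-11-11 22:12 UTC
Rule 1/2 (EAJ, +08:15): 2020-10-10 13:40 UTC ≤ query < 2021-01-08 21:35 UTC
22·60 + 12 + 495 = 1827 min
1827 = 1·1440 + 387; 387 = 6·60 + 27 → 06:27, 2020-11-11 + 1 day = 2020-11-12
→ 2020-11-12 06:27 EAJ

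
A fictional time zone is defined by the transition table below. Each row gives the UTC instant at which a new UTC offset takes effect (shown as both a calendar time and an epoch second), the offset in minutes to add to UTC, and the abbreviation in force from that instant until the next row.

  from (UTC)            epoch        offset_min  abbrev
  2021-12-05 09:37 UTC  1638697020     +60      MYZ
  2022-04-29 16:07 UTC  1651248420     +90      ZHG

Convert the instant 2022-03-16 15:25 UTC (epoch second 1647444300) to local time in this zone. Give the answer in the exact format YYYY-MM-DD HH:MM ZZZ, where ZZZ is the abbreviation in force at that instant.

2022-03-16 16:25 MYZ

Query: 2022-03-16 15:25 UTC
Rule 1/2 (MYZ, +01:00): 2021-12-05 09:37 UTC ≤ query < 2022-04-29 16:07 UTC
15·60 + 25 + 60 = 985 min
985 = 0·1440 + 985; 985 = 16·60 + 25 → 16:25, same day
→ 2022-03-16 16:25 MYZ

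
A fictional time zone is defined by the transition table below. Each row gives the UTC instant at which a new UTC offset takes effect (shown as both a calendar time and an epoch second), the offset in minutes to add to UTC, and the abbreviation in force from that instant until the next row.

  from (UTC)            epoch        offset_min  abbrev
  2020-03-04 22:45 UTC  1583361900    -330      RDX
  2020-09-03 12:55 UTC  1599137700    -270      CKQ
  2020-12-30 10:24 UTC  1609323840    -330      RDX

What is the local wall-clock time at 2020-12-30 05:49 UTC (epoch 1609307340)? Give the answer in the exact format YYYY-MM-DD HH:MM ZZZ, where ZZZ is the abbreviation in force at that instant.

Query: 2020-12-30 05:49 UTC
Rule 2/3 (CKQ, -04:30): 2020-09-03 12:55 UTC ≤ query < 2020-12-30 10:24 UTC
5·60 + 49 - 270 = 79 min
79 = 0·1440 + 79; 79 = 1·60 + 19 → 01:19, same day
→ 2020-12-30 01:19 CKQ

2020-12-30 01:19 CKQ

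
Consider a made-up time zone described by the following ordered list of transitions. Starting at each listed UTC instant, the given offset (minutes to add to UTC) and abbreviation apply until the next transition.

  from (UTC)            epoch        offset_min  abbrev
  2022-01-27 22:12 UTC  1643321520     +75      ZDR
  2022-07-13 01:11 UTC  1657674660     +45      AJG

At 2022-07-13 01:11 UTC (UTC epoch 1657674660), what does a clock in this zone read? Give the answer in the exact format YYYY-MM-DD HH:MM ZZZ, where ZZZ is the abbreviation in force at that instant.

Query: 2022-07-13 01:11 UTC
Rule 2/2 (AJG, +00:45): 2022-07-13 01:11 UTC ≤ query < +∞
1·60 + 11 + 45 = 116 min
116 = 0·1440 + 116; 116 = 1·60 + 56 → 01:56, same day
→ 2022-07-13 01:56 AJG

2022-07-13 01:56 AJG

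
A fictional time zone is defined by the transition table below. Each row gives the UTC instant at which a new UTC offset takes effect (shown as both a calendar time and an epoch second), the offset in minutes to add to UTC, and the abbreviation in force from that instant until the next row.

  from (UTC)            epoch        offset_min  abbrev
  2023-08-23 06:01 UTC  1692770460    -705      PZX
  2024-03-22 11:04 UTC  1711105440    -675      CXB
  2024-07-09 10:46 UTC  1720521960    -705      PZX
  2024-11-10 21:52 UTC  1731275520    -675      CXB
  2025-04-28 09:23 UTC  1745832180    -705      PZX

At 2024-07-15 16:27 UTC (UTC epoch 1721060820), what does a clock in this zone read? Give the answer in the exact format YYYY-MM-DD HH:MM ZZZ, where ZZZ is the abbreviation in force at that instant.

Query: 2024-07-15 16:27 UTC
Rule 3/5 (PZX, -11:45): 2024-07-09 10:46 UTC ≤ query < 2024-11-10 21:52 UTC
16·60 + 27 - 705 = 282 min
282 = 0·1440 + 282; 282 = 4·60 + 42 → 04:42, same day
→ 2024-07-15 04:42 PZX

2024-07-15 04:42 PZX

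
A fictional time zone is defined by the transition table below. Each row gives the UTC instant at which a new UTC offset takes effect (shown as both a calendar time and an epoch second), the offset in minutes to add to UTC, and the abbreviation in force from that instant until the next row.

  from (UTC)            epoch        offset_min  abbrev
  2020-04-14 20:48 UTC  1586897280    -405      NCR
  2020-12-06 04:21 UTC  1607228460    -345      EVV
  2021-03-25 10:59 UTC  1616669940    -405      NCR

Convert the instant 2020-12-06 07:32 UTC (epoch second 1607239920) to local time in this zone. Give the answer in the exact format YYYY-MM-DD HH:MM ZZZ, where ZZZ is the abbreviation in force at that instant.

Query: 2020-12-06 07:32 UTC
Rule 2/3 (EVV, -05:45): 2020-12-06 04:21 UTC ≤ query < 2021-03-25 10:59 UTC
7·60 + 32 - 345 = 107 min
107 = 0·1440 + 107; 107 = 1·60 + 47 → 01:47, same day
→ 2020-12-06 01:47 EVV

2020-12-06 01:47 EVV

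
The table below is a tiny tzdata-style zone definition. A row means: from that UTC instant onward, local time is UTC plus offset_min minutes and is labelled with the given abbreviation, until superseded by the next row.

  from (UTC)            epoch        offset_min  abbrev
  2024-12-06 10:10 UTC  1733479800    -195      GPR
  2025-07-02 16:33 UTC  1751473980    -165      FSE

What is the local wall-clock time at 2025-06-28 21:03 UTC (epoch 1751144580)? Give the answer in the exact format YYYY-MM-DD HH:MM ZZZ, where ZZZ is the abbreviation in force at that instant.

2025-06-28 17:48 GPR

Query: 2025-06-28 21:03 UTC
Rule 1/2 (GPR, -03:15): 2024-12-06 10:10 UTC ≤ query < 2025-07-02 16:33 UTC
21·60 + 3 - 195 = 1068 min
1068 = 0·1440 + 1068; 1068 = 17·60 + 48 → 17:48, same day
→ 2025-06-28 17:48 GPR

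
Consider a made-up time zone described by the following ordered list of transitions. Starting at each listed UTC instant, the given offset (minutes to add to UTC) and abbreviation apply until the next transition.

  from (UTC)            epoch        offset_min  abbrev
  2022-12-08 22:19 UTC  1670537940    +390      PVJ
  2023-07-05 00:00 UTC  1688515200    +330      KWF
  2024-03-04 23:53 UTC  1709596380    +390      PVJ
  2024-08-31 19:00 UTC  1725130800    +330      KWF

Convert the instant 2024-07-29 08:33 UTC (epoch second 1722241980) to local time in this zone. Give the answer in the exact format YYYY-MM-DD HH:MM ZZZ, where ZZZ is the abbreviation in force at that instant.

Query: 2024-07-29 08:33 UTC
Rule 3/4 (PVJ, +06:30): 2024-03-04 23:53 UTC ≤ query < 2024-08-31 19:00 UTC
8·60 + 33 + 390 = 903 min
903 = 0·1440 + 903; 903 = 15·60 + 3 → 15:03, same day
→ 2024-07-29 15:03 PVJ

2024-07-29 15:03 PVJ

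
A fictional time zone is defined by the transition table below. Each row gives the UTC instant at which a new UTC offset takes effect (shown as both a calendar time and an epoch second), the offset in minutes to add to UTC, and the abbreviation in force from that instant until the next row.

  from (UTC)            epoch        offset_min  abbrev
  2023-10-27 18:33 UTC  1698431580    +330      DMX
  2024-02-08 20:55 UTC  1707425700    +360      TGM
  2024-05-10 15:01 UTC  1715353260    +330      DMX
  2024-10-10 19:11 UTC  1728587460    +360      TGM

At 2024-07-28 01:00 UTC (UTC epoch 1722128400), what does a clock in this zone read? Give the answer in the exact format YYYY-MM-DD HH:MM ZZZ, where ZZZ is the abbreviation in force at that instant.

Query: 2024-07-28 01:00 UTC
Rule 3/4 (DMX, +05:30): 2024-05-10 15:01 UTC ≤ query < 2024-10-10 19:11 UTC
1·60 + 0 + 330 = 390 min
390 = 0·1440 + 390; 390 = 6·60 + 30 → 06:30, same day
→ 2024-07-28 06:30 DMX

2024-07-28 06:30 DMX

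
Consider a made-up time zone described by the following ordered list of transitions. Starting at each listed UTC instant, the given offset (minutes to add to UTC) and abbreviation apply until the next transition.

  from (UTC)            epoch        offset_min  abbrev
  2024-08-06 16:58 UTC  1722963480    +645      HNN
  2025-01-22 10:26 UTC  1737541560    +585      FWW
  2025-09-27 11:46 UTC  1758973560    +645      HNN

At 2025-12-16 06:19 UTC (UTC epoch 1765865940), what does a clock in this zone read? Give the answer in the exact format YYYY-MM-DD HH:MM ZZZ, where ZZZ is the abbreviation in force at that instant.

Query: 2025-12-16 06:19 UTC
Rule 3/3 (HNN, +10:45): 2025-09-27 11:46 UTC ≤ query < +∞
6·60 + 19 + 645 = 1024 min
1024 = 0·1440 + 1024; 1024 = 17·60 + 4 → 17:04, same day
→ 2025-12-16 17:04 HNN

2025-12-16 17:04 HNN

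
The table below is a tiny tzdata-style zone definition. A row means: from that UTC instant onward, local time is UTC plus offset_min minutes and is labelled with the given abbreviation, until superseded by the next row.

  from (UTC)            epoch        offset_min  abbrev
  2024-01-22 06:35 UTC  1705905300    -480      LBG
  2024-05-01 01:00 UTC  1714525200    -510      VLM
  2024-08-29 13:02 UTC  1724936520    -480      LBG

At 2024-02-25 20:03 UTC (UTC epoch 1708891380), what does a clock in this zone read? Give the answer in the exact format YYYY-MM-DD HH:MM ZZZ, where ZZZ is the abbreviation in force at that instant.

Query: 2024-02-25 20:03 UTC
Rule 1/3 (LBG, -08:00): 2024-01-22 06:35 UTC ≤ query < 2024-05-01 01:00 UTC
20·60 + 3 - 480 = 723 min
723 = 0·1440 + 723; 723 = 12·60 + 3 → 12:03, same day
→ 2024-02-25 12:03 LBG

2024-02-25 12:03 LBG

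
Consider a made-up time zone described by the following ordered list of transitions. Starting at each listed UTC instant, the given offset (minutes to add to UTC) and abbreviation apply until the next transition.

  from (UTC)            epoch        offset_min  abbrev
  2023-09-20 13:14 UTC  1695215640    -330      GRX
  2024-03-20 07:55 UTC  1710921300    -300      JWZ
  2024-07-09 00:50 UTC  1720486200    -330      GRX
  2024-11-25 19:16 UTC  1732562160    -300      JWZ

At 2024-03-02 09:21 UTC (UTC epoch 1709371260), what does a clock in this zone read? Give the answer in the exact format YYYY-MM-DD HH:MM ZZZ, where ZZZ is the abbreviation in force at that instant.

Query: 2024-03-02 09:21 UTC
Rule 1/4 (GRX, -05:30): 2023-09-20 13:14 UTC ≤ query < 2024-03-20 07:55 UTC
9·60 + 21 - 330 = 231 min
231 = 0·1440 + 231; 231 = 3·60 + 51 → 03:51, same day
→ 2024-03-02 03:51 GRX

2024-03-02 03:51 GRX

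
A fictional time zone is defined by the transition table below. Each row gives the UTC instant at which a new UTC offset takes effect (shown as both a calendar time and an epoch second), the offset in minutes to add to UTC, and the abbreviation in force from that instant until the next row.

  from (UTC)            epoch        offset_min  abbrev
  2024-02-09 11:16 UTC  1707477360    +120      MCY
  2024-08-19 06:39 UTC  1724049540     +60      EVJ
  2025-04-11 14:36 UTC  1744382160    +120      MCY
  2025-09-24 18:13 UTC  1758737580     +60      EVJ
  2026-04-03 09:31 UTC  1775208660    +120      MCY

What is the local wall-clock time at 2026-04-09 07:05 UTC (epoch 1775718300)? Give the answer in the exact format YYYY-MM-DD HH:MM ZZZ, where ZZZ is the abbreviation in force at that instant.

2026-04-09 09:05 MCY

Query: 2026-04-09 07:05 UTC
Rule 5/5 (MCY, +02:00): 2026-04-03 09:31 UTC ≤ query < +∞
7·60 + 5 + 120 = 545 min
545 = 0·1440 + 545; 545 = 9·60 + 5 → 09:05, same day
→ 2026-04-09 09:05 MCY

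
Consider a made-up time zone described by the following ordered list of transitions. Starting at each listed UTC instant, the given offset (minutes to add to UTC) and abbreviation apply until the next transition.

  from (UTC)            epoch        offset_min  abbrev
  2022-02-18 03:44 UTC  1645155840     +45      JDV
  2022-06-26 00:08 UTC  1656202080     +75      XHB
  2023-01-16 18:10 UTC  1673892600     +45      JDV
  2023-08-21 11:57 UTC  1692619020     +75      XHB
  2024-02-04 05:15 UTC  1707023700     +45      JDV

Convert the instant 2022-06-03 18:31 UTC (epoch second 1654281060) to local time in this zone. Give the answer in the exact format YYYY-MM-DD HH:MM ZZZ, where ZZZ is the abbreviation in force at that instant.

2022-06-03 19:16 JDV

Query: 2022-06-03 18:31 UTC
Rule 1/5 (JDV, +00:45): 2022-02-18 03:44 UTC ≤ query < 2022-06-26 00:08 UTC
18·60 + 31 + 45 = 1156 min
1156 = 0·1440 + 1156; 1156 = 19·60 + 16 → 19:16, same day
→ 2022-06-03 19:16 JDV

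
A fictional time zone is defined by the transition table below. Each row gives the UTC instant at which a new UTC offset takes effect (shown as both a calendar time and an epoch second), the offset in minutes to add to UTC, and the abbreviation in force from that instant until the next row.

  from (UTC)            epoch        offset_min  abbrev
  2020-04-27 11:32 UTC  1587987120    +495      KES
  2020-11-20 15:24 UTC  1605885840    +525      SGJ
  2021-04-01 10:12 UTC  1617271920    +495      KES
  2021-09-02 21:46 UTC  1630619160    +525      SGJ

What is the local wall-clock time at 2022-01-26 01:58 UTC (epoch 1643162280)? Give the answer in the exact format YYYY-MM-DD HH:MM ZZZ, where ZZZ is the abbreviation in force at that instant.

2022-01-26 10:43 SGJ

Query: 2022-01-26 01:58 UTC
Rule 4/4 (SGJ, +08:45): 2021-09-02 21:46 UTC ≤ query < +∞
1·60 + 58 + 525 = 643 min
643 = 0·1440 + 643; 643 = 10·60 + 43 → 10:43, same day
→ 2022-01-26 10:43 SGJ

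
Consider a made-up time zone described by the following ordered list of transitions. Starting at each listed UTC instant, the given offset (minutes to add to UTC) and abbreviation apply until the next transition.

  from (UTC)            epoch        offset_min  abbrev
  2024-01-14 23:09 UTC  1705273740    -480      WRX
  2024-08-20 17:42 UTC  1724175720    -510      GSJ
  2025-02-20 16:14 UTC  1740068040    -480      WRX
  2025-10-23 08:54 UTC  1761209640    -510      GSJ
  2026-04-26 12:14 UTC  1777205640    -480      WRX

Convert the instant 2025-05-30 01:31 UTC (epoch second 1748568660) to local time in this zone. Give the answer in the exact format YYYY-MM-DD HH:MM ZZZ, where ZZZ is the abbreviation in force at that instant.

2025-05-29 17:31 WRX

Query: 2025-05-30 01:31 UTC
Rule 3/5 (WRX, -08:00): 2025-02-20 16:14 UTC ≤ query < 2025-10-23 08:54 UTC
1·60 + 31 - 480 = -389 min
-389 = -1·1440 + 1051; 1051 = 17·60 + 31 → 17:31, 2025-05-30 - 1 day = 2025-05-29
→ 2025-05-29 17:31 WRX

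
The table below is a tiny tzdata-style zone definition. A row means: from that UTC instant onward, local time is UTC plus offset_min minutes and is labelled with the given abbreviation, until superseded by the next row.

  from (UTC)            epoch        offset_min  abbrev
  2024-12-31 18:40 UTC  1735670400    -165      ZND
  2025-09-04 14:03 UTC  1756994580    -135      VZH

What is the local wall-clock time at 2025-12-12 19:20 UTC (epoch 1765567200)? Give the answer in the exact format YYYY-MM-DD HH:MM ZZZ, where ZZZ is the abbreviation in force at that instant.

2025-12-12 17:05 VZH

Query: 2025-12-12 19:20 UTC
Rule 2/2 (VZH, -02:15): 2025-09-04 14:03 UTC ≤ query < +∞
19·60 + 20 - 135 = 1025 min
1025 = 0·1440 + 1025; 1025 = 17·60 + 5 → 17:05, same day
→ 2025-12-12 17:05 VZH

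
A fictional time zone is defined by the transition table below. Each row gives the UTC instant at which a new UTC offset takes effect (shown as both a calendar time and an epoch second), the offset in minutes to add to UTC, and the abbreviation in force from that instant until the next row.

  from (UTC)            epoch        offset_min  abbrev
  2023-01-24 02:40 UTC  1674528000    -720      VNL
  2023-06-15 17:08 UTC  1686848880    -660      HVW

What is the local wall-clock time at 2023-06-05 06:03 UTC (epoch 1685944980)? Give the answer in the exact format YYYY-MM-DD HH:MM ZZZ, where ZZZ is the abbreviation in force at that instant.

2023-06-04 18:03 VNL

Query: 2023-06-05 06:03 UTC
Rule 1/2 (VNL, -12:00): 2023-01-24 02:40 UTC ≤ query < 2023-06-15 17:08 UTC
6·60 + 3 - 720 = -357 min
-357 = -1·1440 + 1083; 1083 = 18·60 + 3 → 18:03, 2023-06-05 - 1 day = 2023-06-04
→ 2023-06-04 18:03 VNL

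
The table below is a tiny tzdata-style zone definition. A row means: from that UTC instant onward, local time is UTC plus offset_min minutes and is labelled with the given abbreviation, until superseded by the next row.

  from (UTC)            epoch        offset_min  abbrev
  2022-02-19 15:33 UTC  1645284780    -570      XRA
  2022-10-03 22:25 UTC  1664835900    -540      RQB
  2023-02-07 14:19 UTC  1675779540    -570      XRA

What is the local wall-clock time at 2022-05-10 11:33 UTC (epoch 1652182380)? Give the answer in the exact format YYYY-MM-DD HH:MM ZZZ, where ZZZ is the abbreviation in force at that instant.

Query: 2022-05-10 11:33 UTC
Rule 1/3 (XRA, -09:30): 2022-02-19 15:33 UTC ≤ query < 2022-10-03 22:25 UTC
11·60 + 33 - 570 = 123 min
123 = 0·1440 + 123; 123 = 2·60 + 3 → 02:03, same day
→ 2022-05-10 02:03 XRA

2022-05-10 02:03 XRA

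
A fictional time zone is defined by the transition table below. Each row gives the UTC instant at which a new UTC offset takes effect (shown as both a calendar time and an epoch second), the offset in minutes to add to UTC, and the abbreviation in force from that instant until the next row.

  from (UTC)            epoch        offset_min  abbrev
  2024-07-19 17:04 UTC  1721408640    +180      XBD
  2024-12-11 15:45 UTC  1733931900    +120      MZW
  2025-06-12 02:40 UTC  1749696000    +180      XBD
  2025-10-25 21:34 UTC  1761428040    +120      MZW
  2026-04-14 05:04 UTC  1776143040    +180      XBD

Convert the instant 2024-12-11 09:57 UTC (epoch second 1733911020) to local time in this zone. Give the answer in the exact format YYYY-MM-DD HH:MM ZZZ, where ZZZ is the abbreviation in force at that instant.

Query: 2024-12-11 09:57 UTC
Rule 1/5 (XBD, +03:00): 2024-07-19 17:04 UTC ≤ query < 2024-12-11 15:45 UTC
9·60 + 57 + 180 = 777 min
777 = 0·1440 + 777; 777 = 12·60 + 57 → 12:57, same day
→ 2024-12-11 12:57 XBD

2024-12-11 12:57 XBD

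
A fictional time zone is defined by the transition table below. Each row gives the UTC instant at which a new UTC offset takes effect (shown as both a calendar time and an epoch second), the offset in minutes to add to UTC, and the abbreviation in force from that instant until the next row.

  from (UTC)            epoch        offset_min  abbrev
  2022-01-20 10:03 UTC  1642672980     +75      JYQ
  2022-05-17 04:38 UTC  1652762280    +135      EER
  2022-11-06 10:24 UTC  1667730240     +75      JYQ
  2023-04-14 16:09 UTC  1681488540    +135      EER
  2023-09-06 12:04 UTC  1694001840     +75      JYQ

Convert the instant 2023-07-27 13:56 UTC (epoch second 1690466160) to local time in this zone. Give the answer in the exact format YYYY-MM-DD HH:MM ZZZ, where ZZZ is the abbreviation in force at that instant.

Query: 2023-07-27 13:56 UTC
Rule 4/5 (EER, +02:15): 2023-04-14 16:09 UTC ≤ query < 2023-09-06 12:04 UTC
13·60 + 56 + 135 = 971 min
971 = 0·1440 + 971; 971 = 16·60 + 11 → 16:11, same day
→ 2023-07-27 16:11 EER

2023-07-27 16:11 EER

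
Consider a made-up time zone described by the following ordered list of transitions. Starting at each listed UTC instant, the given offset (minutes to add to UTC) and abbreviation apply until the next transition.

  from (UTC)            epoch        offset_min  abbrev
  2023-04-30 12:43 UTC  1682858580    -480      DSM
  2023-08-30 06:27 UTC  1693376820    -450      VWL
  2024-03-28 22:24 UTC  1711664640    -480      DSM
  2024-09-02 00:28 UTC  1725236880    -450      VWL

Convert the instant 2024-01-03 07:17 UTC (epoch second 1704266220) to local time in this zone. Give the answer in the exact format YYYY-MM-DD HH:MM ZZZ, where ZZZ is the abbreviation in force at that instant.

Query: 2024-01-03 07:17 UTC
Rule 2/4 (VWL, -07:30): 2023-08-30 06:27 UTC ≤ query < 2024-03-28 22:24 UTC
7·60 + 17 - 450 = -13 min
-13 = -1·1440 + 1427; 1427 = 23·60 + 47 → 23:47, 2024-01-03 - 1 day = 2024-01-02
→ 2024-01-02 23:47 VWL

2024-01-02 23:47 VWL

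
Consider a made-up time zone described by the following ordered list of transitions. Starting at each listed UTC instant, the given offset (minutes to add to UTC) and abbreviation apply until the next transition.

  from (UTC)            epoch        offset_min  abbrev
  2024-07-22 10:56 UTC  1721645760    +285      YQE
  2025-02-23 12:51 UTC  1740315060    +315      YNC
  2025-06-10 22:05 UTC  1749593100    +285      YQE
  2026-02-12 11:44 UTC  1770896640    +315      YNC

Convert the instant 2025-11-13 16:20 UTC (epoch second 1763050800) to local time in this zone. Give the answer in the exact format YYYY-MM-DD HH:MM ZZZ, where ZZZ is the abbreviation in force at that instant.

Query: 2025-11-13 16:20 UTC
Rule 3/4 (YQE, +04:45): 2025-06-10 22:05 UTC ≤ query < 2026-02-12 11:44 UTC
16·60 + 20 + 285 = 1265 min
1265 = 0·1440 + 1265; 1265 = 21·60 + 5 → 21:05, same day
→ 2025-11-13 21:05 YQE

2025-11-13 21:05 YQE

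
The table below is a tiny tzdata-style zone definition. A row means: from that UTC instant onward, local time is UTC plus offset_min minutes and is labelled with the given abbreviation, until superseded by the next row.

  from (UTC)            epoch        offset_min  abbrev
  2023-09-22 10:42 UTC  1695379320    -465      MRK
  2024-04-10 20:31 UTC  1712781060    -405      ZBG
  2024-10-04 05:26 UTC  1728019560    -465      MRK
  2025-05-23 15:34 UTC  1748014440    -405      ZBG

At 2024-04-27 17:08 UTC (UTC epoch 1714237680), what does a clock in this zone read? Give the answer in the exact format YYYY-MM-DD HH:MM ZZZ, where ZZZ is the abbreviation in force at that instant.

Query: 2024-04-27 17:08 UTC
Rule 2/4 (ZBG, -06:45): 2024-04-10 20:31 UTC ≤ query < 2024-10-04 05:26 UTC
17·60 + 8 - 405 = 623 min
623 = 0·1440 + 623; 623 = 10·60 + 23 → 10:23, same day
→ 2024-04-27 10:23 ZBG

2024-04-27 10:23 ZBG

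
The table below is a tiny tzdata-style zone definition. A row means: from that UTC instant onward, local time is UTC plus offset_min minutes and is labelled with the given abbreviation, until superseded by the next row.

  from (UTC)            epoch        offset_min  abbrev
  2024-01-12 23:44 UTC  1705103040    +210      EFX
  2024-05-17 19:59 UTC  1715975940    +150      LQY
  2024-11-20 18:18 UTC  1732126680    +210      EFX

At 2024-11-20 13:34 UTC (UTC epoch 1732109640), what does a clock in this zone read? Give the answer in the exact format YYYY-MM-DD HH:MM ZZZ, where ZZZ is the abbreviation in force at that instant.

Query: 2024-11-20 13:34 UTC
Rule 2/3 (LQY, +02:30): 2024-05-17 19:59 UTC ≤ query < 2024-11-20 18:18 UTC
13·60 + 34 + 150 = 964 min
964 = 0·1440 + 964; 964 = 16·60 + 4 → 16:04, same day
→ 2024-11-20 16:04 LQY

2024-11-20 16:04 LQY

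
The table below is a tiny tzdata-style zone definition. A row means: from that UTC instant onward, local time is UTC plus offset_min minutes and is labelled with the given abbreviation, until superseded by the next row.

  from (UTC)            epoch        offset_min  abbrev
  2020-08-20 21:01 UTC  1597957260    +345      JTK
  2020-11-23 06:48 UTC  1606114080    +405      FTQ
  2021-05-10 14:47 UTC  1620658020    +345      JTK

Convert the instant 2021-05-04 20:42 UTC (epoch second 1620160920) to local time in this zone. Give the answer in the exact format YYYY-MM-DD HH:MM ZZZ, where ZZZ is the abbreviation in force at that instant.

Query: 2021-05-04 20:42 UTC
Rule 2/3 (FTQ, +06:45): 2020-11-23 06:48 UTC ≤ query < 2021-05-10 14:47 UTC
20·60 + 42 + 405 = 1647 min
1647 = 1·1440 + 207; 207 = 3·60 + 27 → 03:27, 2021-05-04 + 1 day = 2021-05-05
→ 2021-05-05 03:27 FTQ

2021-05-05 03:27 FTQ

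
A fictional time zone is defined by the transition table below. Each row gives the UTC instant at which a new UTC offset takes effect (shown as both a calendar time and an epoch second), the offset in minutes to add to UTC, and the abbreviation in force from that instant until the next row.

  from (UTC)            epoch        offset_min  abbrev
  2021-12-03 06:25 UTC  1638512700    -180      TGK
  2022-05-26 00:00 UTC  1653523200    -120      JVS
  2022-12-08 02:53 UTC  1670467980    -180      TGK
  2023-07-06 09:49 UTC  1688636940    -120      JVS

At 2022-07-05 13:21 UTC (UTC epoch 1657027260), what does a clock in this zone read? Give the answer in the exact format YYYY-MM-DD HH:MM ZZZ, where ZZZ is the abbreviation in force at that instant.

2022-07-05 11:21 JVS

Query: 2022-07-05 13:21 UTC
Rule 2/4 (JVS, -02:00): 2022-05-26 00:00 UTC ≤ query < 2022-12-08 02:53 UTC
13·60 + 21 - 120 = 681 min
681 = 0·1440 + 681; 681 = 11·60 + 21 → 11:21, same day
→ 2022-07-05 11:21 JVS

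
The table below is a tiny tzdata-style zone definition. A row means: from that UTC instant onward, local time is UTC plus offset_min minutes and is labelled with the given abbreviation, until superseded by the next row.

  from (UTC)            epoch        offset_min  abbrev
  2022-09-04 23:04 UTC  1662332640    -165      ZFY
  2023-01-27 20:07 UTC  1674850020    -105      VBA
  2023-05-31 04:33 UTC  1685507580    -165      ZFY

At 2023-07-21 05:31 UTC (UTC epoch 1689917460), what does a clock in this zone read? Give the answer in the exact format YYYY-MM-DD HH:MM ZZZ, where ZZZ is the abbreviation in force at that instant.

Query: 2023-07-21 05:31 UTC
Rule 3/3 (ZFY, -02:45): 2023-05-31 04:33 UTC ≤ query < +∞
5·60 + 31 - 165 = 166 min
166 = 0·1440 + 166; 166 = 2·60 + 46 → 02:46, same day
→ 2023-07-21 02:46 ZFY

2023-07-21 02:46 ZFY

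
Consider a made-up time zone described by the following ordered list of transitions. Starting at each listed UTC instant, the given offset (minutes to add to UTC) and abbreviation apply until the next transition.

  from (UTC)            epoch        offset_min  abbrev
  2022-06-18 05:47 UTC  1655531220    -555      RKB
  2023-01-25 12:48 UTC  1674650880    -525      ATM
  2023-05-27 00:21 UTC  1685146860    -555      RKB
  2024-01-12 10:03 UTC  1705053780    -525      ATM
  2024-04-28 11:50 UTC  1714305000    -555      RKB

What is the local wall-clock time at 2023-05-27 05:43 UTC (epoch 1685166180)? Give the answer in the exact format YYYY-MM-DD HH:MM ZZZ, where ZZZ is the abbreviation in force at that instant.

2023-05-26 20:28 RKB

Query: 2023-05-27 05:43 UTC
Rule 3/5 (RKB, -09:15): 2023-05-27 00:21 UTC ≤ query < 2024-01-12 10:03 UTC
5·60 + 43 - 555 = -212 min
-212 = -1·1440 + 1228; 1228 = 20·60 + 28 → 20:28, 2023-05-27 - 1 day = 2023-05-26
→ 2023-05-26 20:28 RKB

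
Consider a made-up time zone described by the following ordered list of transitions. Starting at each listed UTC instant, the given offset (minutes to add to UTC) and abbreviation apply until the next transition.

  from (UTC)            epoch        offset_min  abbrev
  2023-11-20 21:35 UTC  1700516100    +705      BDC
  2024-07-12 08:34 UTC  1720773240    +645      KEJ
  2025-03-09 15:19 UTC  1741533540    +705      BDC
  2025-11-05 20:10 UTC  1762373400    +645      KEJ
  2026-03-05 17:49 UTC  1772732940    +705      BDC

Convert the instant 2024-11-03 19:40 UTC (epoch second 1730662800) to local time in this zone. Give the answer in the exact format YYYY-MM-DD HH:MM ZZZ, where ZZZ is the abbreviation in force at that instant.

Query: 2024-11-03 19:40 UTC
Rule 2/5 (KEJ, +10:45): 2024-07-12 08:34 UTC ≤ query < 2025-03-09 15:19 UTC
19·60 + 40 + 645 = 1825 min
1825 = 1·1440 + 385; 385 = 6·60 + 25 → 06:25, 2024-11-03 + 1 day = 2024-11-04
→ 2024-11-04 06:25 KEJ

2024-11-04 06:25 KEJ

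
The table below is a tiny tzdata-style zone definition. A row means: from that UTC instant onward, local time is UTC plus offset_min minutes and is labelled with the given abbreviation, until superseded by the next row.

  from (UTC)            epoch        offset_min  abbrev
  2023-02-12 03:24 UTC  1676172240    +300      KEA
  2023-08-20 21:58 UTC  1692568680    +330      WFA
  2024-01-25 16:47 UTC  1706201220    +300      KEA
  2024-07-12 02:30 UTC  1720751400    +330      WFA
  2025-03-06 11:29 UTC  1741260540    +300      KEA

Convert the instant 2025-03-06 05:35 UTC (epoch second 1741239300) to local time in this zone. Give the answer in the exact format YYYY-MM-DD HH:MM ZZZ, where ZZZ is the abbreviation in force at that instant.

Query: 2025-03-06 05:35 UTC
Rule 4/5 (WFA, +05:30): 2024-07-12 02:30 UTC ≤ query < 2025-03-06 11:29 UTC
5·60 + 35 + 330 = 665 min
665 = 0·1440 + 665; 665 = 11·60 + 5 → 11:05, same day
→ 2025-03-06 11:05 WFA

2025-03-06 11:05 WFA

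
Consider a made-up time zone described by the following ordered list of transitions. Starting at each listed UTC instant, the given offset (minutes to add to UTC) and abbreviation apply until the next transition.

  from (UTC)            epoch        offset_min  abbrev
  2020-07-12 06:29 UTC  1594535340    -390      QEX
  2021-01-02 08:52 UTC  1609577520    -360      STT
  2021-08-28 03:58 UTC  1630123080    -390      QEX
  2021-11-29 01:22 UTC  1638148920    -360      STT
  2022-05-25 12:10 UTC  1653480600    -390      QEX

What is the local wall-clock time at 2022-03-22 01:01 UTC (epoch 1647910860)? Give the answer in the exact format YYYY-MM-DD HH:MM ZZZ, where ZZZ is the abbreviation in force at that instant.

2022-03-21 19:01 STT

Query: 2022-03-22 01:01 UTC
Rule 4/5 (STT, -06:00): 2021-11-29 01:22 UTC ≤ query < 2022-05-25 12:10 UTC
1·60 + 1 - 360 = -299 min
-299 = -1·1440 + 1141; 1141 = 19·60 + 1 → 19:01, 2022-03-22 - 1 day = 2022-03-21
→ 2022-03-21 19:01 STT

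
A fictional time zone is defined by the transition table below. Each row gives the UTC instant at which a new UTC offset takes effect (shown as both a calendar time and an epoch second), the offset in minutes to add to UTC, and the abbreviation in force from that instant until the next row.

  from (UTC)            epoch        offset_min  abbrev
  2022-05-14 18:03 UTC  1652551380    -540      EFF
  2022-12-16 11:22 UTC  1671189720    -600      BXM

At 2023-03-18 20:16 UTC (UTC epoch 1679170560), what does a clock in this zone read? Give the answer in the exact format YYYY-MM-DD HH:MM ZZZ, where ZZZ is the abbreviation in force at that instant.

Query: 2023-03-18 20:16 UTC
Rule 2/2 (BXM, -10:00): 2022-12-16 11:22 UTC ≤ query < +∞
20·60 + 16 - 600 = 616 min
616 = 0·1440 + 616; 616 = 10·60 + 16 → 10:16, same day
→ 2023-03-18 10:16 BXM

2023-03-18 10:16 BXM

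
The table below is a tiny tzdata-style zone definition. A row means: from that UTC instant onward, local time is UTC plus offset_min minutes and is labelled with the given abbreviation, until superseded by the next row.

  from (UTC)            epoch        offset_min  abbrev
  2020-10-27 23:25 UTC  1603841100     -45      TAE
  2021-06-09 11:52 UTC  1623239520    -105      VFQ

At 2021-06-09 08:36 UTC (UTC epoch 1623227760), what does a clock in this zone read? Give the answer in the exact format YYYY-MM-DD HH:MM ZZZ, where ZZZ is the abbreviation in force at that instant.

Query: 2021-06-09 08:36 UTC
Rule 1/2 (TAE, -00:45): 2020-10-27 23:25 UTC ≤ query < 2021-06-09 11:52 UTC
8·60 + 36 - 45 = 471 min
471 = 0·1440 + 471; 471 = 7·60 + 51 → 07:51, same day
→ 2021-06-09 07:51 TAE

2021-06-09 07:51 TAE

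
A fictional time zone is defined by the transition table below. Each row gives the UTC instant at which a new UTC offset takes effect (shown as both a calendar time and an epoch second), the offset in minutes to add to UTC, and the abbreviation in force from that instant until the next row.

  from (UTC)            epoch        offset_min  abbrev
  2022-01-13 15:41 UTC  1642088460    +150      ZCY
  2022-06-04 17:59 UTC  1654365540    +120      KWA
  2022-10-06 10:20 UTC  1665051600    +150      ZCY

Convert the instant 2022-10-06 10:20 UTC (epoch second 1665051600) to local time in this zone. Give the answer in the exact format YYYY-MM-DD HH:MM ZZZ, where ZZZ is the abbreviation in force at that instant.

Query: 2022-10-06 10:20 UTC
Rule 3/3 (ZCY, +02:30): 2022-10-06 10:20 UTC ≤ query < +∞
10·60 + 20 + 150 = 770 min
770 = 0·1440 + 770; 770 = 12·60 + 50 → 12:50, same day
→ 2022-10-06 12:50 ZCY

2022-10-06 12:50 ZCY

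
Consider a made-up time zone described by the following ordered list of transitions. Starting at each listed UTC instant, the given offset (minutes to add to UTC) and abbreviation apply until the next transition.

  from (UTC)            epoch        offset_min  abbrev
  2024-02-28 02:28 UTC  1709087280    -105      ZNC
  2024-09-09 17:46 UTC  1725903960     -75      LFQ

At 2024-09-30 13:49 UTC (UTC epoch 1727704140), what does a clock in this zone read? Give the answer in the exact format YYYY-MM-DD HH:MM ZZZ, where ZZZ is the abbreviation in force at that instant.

Query: 2024-09-30 13:49 UTC
Rule 2/2 (LFQ, -01:15): 2024-09-09 17:46 UTC ≤ query < +∞
13·60 + 49 - 75 = 754 min
754 = 0·1440 + 754; 754 = 12·60 + 34 → 12:34, same day
→ 2024-09-30 12:34 LFQ

2024-09-30 12:34 LFQ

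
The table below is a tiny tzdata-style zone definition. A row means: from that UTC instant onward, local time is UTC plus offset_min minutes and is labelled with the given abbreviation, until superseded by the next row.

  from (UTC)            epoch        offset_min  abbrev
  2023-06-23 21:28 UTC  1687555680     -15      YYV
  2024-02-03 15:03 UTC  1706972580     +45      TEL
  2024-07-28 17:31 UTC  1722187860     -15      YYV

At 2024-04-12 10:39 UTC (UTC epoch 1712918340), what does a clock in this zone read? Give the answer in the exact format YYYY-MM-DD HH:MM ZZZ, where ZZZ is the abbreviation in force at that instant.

2024-04-12 11:24 TEL

Query: 2024-04-12 10:39 UTC
Rule 2/3 (TEL, +00:45): 2024-02-03 15:03 UTC ≤ query < 2024-07-28 17:31 UTC
10·60 + 39 + 45 = 684 min
684 = 0·1440 + 684; 684 = 11·60 + 24 → 11:24, same day
→ 2024-04-12 11:24 TEL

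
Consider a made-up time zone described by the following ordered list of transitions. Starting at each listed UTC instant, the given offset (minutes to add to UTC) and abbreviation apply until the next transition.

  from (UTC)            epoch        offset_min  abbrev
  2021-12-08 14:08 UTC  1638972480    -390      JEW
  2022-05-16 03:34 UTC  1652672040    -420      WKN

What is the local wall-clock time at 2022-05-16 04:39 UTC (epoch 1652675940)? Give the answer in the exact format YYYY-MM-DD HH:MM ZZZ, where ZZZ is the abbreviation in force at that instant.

Query: 2022-05-16 04:39 UTC
Rule 2/2 (WKN, -07:00): 2022-05-16 03:34 UTC ≤ query < +∞
4·60 + 39 - 420 = -141 min
-141 = -1·1440 + 1299; 1299 = 21·60 + 39 → 21:39, 2022-05-16 - 1 day = 2022-05-15
→ 2022-05-15 21:39 WKN

2022-05-15 21:39 WKN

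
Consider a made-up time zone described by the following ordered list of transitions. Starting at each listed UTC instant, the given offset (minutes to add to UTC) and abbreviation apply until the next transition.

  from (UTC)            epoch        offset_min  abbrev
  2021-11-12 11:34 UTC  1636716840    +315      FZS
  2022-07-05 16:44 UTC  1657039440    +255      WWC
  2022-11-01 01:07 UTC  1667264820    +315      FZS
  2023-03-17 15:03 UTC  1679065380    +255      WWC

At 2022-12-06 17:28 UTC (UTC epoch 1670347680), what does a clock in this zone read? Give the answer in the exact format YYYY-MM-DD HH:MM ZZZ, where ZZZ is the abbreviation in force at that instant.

Query: 2022-12-06 17:28 UTC
Rule 3/4 (FZS, +05:15): 2022-11-01 01:07 UTC ≤ query < 2023-03-17 15:03 UTC
17·60 + 28 + 315 = 1363 min
1363 = 0·1440 + 1363; 1363 = 22·60 + 43 → 22:43, same day
→ 2022-12-06 22:43 FZS

2022-12-06 22:43 FZS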